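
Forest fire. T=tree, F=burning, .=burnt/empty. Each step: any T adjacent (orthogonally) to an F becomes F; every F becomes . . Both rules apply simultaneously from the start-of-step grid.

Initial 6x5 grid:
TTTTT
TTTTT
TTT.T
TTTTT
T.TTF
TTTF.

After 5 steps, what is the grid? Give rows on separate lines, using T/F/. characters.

Step 1: 3 trees catch fire, 2 burn out
  TTTTT
  TTTTT
  TTT.T
  TTTTF
  T.TF.
  TTF..
Step 2: 4 trees catch fire, 3 burn out
  TTTTT
  TTTTT
  TTT.F
  TTTF.
  T.F..
  TF...
Step 3: 3 trees catch fire, 4 burn out
  TTTTT
  TTTTF
  TTT..
  TTF..
  T....
  F....
Step 4: 5 trees catch fire, 3 burn out
  TTTTF
  TTTF.
  TTF..
  TF...
  F....
  .....
Step 5: 4 trees catch fire, 5 burn out
  TTTF.
  TTF..
  TF...
  F....
  .....
  .....

TTTF.
TTF..
TF...
F....
.....
.....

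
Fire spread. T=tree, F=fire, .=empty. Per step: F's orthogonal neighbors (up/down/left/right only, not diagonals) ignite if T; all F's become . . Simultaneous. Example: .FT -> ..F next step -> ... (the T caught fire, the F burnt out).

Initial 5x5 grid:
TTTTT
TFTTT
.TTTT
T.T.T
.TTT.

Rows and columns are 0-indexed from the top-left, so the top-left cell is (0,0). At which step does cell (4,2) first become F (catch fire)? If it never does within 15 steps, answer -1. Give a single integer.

Step 1: cell (4,2)='T' (+4 fires, +1 burnt)
Step 2: cell (4,2)='T' (+4 fires, +4 burnt)
Step 3: cell (4,2)='T' (+4 fires, +4 burnt)
Step 4: cell (4,2)='F' (+3 fires, +4 burnt)
  -> target ignites at step 4
Step 5: cell (4,2)='.' (+3 fires, +3 burnt)
Step 6: cell (4,2)='.' (+0 fires, +3 burnt)
  fire out at step 6

4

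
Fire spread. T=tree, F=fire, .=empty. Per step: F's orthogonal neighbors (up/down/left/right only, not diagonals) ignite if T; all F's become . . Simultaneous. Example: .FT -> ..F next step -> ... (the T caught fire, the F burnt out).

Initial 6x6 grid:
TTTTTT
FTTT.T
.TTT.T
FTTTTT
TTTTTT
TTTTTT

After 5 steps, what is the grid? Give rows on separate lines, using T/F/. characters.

Step 1: 4 trees catch fire, 2 burn out
  FTTTTT
  .FTT.T
  .TTT.T
  .FTTTT
  FTTTTT
  TTTTTT
Step 2: 6 trees catch fire, 4 burn out
  .FTTTT
  ..FT.T
  .FTT.T
  ..FTTT
  .FTTTT
  FTTTTT
Step 3: 6 trees catch fire, 6 burn out
  ..FTTT
  ...F.T
  ..FT.T
  ...FTT
  ..FTTT
  .FTTTT
Step 4: 5 trees catch fire, 6 burn out
  ...FTT
  .....T
  ...F.T
  ....FT
  ...FTT
  ..FTTT
Step 5: 4 trees catch fire, 5 burn out
  ....FT
  .....T
  .....T
  .....F
  ....FT
  ...FTT

....FT
.....T
.....T
.....F
....FT
...FTT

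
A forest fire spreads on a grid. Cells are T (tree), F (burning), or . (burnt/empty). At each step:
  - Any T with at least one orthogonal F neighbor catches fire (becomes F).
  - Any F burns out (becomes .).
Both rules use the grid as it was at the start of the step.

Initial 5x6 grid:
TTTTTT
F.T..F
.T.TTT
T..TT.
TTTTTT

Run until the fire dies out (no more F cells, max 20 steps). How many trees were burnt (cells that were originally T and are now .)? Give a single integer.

Step 1: +3 fires, +2 burnt (F count now 3)
Step 2: +3 fires, +3 burnt (F count now 3)
Step 3: +4 fires, +3 burnt (F count now 4)
Step 4: +3 fires, +4 burnt (F count now 3)
Step 5: +2 fires, +3 burnt (F count now 2)
Step 6: +1 fires, +2 burnt (F count now 1)
Step 7: +1 fires, +1 burnt (F count now 1)
Step 8: +1 fires, +1 burnt (F count now 1)
Step 9: +1 fires, +1 burnt (F count now 1)
Step 10: +0 fires, +1 burnt (F count now 0)
Fire out after step 10
Initially T: 20, now '.': 29
Total burnt (originally-T cells now '.'): 19

Answer: 19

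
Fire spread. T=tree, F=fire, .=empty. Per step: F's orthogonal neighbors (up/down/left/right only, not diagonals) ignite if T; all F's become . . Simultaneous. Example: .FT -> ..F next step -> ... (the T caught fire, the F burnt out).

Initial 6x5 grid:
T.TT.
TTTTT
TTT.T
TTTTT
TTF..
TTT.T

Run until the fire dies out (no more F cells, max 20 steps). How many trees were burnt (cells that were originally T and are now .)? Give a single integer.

Answer: 22

Derivation:
Step 1: +3 fires, +1 burnt (F count now 3)
Step 2: +5 fires, +3 burnt (F count now 5)
Step 3: +5 fires, +5 burnt (F count now 5)
Step 4: +5 fires, +5 burnt (F count now 5)
Step 5: +3 fires, +5 burnt (F count now 3)
Step 6: +1 fires, +3 burnt (F count now 1)
Step 7: +0 fires, +1 burnt (F count now 0)
Fire out after step 7
Initially T: 23, now '.': 29
Total burnt (originally-T cells now '.'): 22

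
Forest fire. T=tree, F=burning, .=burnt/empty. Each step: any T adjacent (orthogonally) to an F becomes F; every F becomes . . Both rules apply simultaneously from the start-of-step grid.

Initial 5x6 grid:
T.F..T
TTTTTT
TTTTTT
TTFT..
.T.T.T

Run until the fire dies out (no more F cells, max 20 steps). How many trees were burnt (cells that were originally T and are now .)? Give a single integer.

Answer: 19

Derivation:
Step 1: +4 fires, +2 burnt (F count now 4)
Step 2: +7 fires, +4 burnt (F count now 7)
Step 3: +4 fires, +7 burnt (F count now 4)
Step 4: +3 fires, +4 burnt (F count now 3)
Step 5: +1 fires, +3 burnt (F count now 1)
Step 6: +0 fires, +1 burnt (F count now 0)
Fire out after step 6
Initially T: 20, now '.': 29
Total burnt (originally-T cells now '.'): 19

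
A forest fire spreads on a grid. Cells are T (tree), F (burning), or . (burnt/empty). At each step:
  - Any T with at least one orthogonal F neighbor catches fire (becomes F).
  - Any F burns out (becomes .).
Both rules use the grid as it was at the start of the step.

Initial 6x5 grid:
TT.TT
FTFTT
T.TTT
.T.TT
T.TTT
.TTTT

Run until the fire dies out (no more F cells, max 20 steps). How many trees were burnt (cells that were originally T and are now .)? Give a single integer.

Answer: 20

Derivation:
Step 1: +5 fires, +2 burnt (F count now 5)
Step 2: +4 fires, +5 burnt (F count now 4)
Step 3: +3 fires, +4 burnt (F count now 3)
Step 4: +2 fires, +3 burnt (F count now 2)
Step 5: +3 fires, +2 burnt (F count now 3)
Step 6: +2 fires, +3 burnt (F count now 2)
Step 7: +1 fires, +2 burnt (F count now 1)
Step 8: +0 fires, +1 burnt (F count now 0)
Fire out after step 8
Initially T: 22, now '.': 28
Total burnt (originally-T cells now '.'): 20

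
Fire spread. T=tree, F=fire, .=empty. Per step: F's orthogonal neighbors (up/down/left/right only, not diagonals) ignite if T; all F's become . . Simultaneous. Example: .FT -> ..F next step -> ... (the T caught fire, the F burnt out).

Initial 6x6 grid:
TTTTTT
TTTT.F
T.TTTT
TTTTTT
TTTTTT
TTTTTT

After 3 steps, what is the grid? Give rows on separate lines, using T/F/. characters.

Step 1: 2 trees catch fire, 1 burn out
  TTTTTF
  TTTT..
  T.TTTF
  TTTTTT
  TTTTTT
  TTTTTT
Step 2: 3 trees catch fire, 2 burn out
  TTTTF.
  TTTT..
  T.TTF.
  TTTTTF
  TTTTTT
  TTTTTT
Step 3: 4 trees catch fire, 3 burn out
  TTTF..
  TTTT..
  T.TF..
  TTTTF.
  TTTTTF
  TTTTTT

TTTF..
TTTT..
T.TF..
TTTTF.
TTTTTF
TTTTTT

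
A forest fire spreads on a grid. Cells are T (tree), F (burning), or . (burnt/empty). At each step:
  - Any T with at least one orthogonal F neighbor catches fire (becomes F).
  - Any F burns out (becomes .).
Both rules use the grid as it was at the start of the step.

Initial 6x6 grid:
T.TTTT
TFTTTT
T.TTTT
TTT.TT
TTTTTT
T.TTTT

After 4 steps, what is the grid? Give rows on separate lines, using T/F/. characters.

Step 1: 2 trees catch fire, 1 burn out
  T.TTTT
  F.FTTT
  T.TTTT
  TTT.TT
  TTTTTT
  T.TTTT
Step 2: 5 trees catch fire, 2 burn out
  F.FTTT
  ...FTT
  F.FTTT
  TTT.TT
  TTTTTT
  T.TTTT
Step 3: 5 trees catch fire, 5 burn out
  ...FTT
  ....FT
  ...FTT
  FTF.TT
  TTTTTT
  T.TTTT
Step 4: 6 trees catch fire, 5 burn out
  ....FT
  .....F
  ....FT
  .F..TT
  FTFTTT
  T.TTTT

....FT
.....F
....FT
.F..TT
FTFTTT
T.TTTT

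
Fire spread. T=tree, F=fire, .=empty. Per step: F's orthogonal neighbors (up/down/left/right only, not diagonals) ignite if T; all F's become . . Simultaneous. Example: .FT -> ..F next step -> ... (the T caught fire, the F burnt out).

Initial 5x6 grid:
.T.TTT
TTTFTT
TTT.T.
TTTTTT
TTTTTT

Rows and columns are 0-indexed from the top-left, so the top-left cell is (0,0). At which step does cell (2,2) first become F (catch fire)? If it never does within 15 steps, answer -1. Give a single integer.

Step 1: cell (2,2)='T' (+3 fires, +1 burnt)
Step 2: cell (2,2)='F' (+5 fires, +3 burnt)
  -> target ignites at step 2
Step 3: cell (2,2)='.' (+6 fires, +5 burnt)
Step 4: cell (2,2)='.' (+6 fires, +6 burnt)
Step 5: cell (2,2)='.' (+4 fires, +6 burnt)
Step 6: cell (2,2)='.' (+1 fires, +4 burnt)
Step 7: cell (2,2)='.' (+0 fires, +1 burnt)
  fire out at step 7

2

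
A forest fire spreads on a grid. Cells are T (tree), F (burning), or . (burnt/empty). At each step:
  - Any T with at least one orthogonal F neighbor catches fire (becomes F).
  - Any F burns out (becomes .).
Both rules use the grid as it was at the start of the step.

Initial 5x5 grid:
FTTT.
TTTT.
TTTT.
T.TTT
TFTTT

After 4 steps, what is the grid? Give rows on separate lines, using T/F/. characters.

Step 1: 4 trees catch fire, 2 burn out
  .FTT.
  FTTT.
  TTTT.
  T.TTT
  F.FTT
Step 2: 6 trees catch fire, 4 burn out
  ..FT.
  .FTT.
  FTTT.
  F.FTT
  ...FT
Step 3: 6 trees catch fire, 6 burn out
  ...F.
  ..FT.
  .FFT.
  ...FT
  ....F
Step 4: 3 trees catch fire, 6 burn out
  .....
  ...F.
  ...F.
  ....F
  .....

.....
...F.
...F.
....F
.....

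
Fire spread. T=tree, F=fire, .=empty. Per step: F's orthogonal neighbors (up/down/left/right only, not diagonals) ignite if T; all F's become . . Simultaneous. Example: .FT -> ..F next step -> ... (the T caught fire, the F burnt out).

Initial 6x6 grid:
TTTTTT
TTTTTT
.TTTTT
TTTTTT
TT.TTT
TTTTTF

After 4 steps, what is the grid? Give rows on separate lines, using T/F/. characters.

Step 1: 2 trees catch fire, 1 burn out
  TTTTTT
  TTTTTT
  .TTTTT
  TTTTTT
  TT.TTF
  TTTTF.
Step 2: 3 trees catch fire, 2 burn out
  TTTTTT
  TTTTTT
  .TTTTT
  TTTTTF
  TT.TF.
  TTTF..
Step 3: 4 trees catch fire, 3 burn out
  TTTTTT
  TTTTTT
  .TTTTF
  TTTTF.
  TT.F..
  TTF...
Step 4: 4 trees catch fire, 4 burn out
  TTTTTT
  TTTTTF
  .TTTF.
  TTTF..
  TT....
  TF....

TTTTTT
TTTTTF
.TTTF.
TTTF..
TT....
TF....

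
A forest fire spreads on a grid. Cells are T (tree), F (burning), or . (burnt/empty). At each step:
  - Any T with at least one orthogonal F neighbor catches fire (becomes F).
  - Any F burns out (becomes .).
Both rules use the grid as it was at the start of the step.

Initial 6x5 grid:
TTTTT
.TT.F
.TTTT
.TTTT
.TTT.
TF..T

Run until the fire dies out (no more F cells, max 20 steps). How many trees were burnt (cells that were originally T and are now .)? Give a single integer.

Step 1: +4 fires, +2 burnt (F count now 4)
Step 2: +5 fires, +4 burnt (F count now 5)
Step 3: +6 fires, +5 burnt (F count now 6)
Step 4: +3 fires, +6 burnt (F count now 3)
Step 5: +1 fires, +3 burnt (F count now 1)
Step 6: +0 fires, +1 burnt (F count now 0)
Fire out after step 6
Initially T: 20, now '.': 29
Total burnt (originally-T cells now '.'): 19

Answer: 19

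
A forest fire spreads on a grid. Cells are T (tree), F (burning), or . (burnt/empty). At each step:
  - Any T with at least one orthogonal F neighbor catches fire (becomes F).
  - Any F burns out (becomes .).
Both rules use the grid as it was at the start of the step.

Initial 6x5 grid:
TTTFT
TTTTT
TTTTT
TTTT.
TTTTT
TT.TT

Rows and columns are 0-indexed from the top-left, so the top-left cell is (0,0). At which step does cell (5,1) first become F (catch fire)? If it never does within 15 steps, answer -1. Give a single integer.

Step 1: cell (5,1)='T' (+3 fires, +1 burnt)
Step 2: cell (5,1)='T' (+4 fires, +3 burnt)
Step 3: cell (5,1)='T' (+5 fires, +4 burnt)
Step 4: cell (5,1)='T' (+4 fires, +5 burnt)
Step 5: cell (5,1)='T' (+5 fires, +4 burnt)
Step 6: cell (5,1)='T' (+3 fires, +5 burnt)
Step 7: cell (5,1)='F' (+2 fires, +3 burnt)
  -> target ignites at step 7
Step 8: cell (5,1)='.' (+1 fires, +2 burnt)
Step 9: cell (5,1)='.' (+0 fires, +1 burnt)
  fire out at step 9

7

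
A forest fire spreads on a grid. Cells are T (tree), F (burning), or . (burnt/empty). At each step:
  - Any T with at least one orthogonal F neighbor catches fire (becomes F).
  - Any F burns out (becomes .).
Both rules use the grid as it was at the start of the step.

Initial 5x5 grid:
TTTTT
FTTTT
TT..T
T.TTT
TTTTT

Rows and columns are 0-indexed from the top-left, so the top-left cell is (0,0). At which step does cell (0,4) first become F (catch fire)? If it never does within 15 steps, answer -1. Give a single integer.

Step 1: cell (0,4)='T' (+3 fires, +1 burnt)
Step 2: cell (0,4)='T' (+4 fires, +3 burnt)
Step 3: cell (0,4)='T' (+3 fires, +4 burnt)
Step 4: cell (0,4)='T' (+3 fires, +3 burnt)
Step 5: cell (0,4)='F' (+3 fires, +3 burnt)
  -> target ignites at step 5
Step 6: cell (0,4)='.' (+3 fires, +3 burnt)
Step 7: cell (0,4)='.' (+2 fires, +3 burnt)
Step 8: cell (0,4)='.' (+0 fires, +2 burnt)
  fire out at step 8

5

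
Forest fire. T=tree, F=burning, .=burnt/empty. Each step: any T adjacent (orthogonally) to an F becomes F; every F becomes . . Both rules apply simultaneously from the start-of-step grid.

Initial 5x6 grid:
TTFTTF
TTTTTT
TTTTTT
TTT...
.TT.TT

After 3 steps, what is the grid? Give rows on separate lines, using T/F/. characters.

Step 1: 5 trees catch fire, 2 burn out
  TF.FF.
  TTFTTF
  TTTTTT
  TTT...
  .TT.TT
Step 2: 6 trees catch fire, 5 burn out
  F.....
  TF.FF.
  TTFTTF
  TTT...
  .TT.TT
Step 3: 5 trees catch fire, 6 burn out
  ......
  F.....
  TF.FF.
  TTF...
  .TT.TT

......
F.....
TF.FF.
TTF...
.TT.TT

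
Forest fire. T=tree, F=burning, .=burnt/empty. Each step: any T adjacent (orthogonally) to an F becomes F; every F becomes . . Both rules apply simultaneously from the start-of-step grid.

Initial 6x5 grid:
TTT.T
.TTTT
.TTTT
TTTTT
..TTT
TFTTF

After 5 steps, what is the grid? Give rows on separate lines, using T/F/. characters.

Step 1: 4 trees catch fire, 2 burn out
  TTT.T
  .TTTT
  .TTTT
  TTTTT
  ..TTF
  F.FF.
Step 2: 3 trees catch fire, 4 burn out
  TTT.T
  .TTTT
  .TTTT
  TTTTF
  ..FF.
  .....
Step 3: 3 trees catch fire, 3 burn out
  TTT.T
  .TTTT
  .TTTF
  TTFF.
  .....
  .....
Step 4: 4 trees catch fire, 3 burn out
  TTT.T
  .TTTF
  .TFF.
  TF...
  .....
  .....
Step 5: 5 trees catch fire, 4 burn out
  TTT.F
  .TFF.
  .F...
  F....
  .....
  .....

TTT.F
.TFF.
.F...
F....
.....
.....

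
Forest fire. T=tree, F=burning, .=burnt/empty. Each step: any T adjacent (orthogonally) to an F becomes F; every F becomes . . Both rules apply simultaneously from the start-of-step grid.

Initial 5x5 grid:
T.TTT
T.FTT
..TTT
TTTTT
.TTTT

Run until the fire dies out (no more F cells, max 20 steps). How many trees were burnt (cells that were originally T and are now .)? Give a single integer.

Step 1: +3 fires, +1 burnt (F count now 3)
Step 2: +4 fires, +3 burnt (F count now 4)
Step 3: +5 fires, +4 burnt (F count now 5)
Step 4: +4 fires, +5 burnt (F count now 4)
Step 5: +1 fires, +4 burnt (F count now 1)
Step 6: +0 fires, +1 burnt (F count now 0)
Fire out after step 6
Initially T: 19, now '.': 23
Total burnt (originally-T cells now '.'): 17

Answer: 17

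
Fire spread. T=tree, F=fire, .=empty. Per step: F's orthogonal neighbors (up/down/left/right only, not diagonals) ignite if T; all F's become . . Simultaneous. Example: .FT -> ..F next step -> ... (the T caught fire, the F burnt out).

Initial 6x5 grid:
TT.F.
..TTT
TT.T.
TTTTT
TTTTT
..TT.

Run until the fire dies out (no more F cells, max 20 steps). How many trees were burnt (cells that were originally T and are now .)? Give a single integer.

Answer: 18

Derivation:
Step 1: +1 fires, +1 burnt (F count now 1)
Step 2: +3 fires, +1 burnt (F count now 3)
Step 3: +1 fires, +3 burnt (F count now 1)
Step 4: +3 fires, +1 burnt (F count now 3)
Step 5: +4 fires, +3 burnt (F count now 4)
Step 6: +4 fires, +4 burnt (F count now 4)
Step 7: +2 fires, +4 burnt (F count now 2)
Step 8: +0 fires, +2 burnt (F count now 0)
Fire out after step 8
Initially T: 20, now '.': 28
Total burnt (originally-T cells now '.'): 18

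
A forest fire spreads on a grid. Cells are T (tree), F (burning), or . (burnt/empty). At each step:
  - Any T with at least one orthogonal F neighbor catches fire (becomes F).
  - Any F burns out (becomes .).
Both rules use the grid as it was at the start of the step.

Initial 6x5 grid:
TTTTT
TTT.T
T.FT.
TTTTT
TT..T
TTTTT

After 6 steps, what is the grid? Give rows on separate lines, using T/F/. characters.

Step 1: 3 trees catch fire, 1 burn out
  TTTTT
  TTF.T
  T..F.
  TTFTT
  TT..T
  TTTTT
Step 2: 4 trees catch fire, 3 burn out
  TTFTT
  TF..T
  T....
  TF.FT
  TT..T
  TTTTT
Step 3: 6 trees catch fire, 4 burn out
  TF.FT
  F...T
  T....
  F...F
  TF..T
  TTTTT
Step 4: 6 trees catch fire, 6 burn out
  F...F
  ....T
  F....
  .....
  F...F
  TFTTT
Step 5: 4 trees catch fire, 6 burn out
  .....
  ....F
  .....
  .....
  .....
  F.FTF
Step 6: 1 trees catch fire, 4 burn out
  .....
  .....
  .....
  .....
  .....
  ...F.

.....
.....
.....
.....
.....
...F.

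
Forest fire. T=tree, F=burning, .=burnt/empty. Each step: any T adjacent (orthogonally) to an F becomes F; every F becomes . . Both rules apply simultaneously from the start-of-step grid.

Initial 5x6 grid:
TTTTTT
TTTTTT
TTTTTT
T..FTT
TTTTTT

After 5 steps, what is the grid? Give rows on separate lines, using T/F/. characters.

Step 1: 3 trees catch fire, 1 burn out
  TTTTTT
  TTTTTT
  TTTFTT
  T...FT
  TTTFTT
Step 2: 6 trees catch fire, 3 burn out
  TTTTTT
  TTTFTT
  TTF.FT
  T....F
  TTF.FT
Step 3: 7 trees catch fire, 6 burn out
  TTTFTT
  TTF.FT
  TF...F
  T.....
  TF...F
Step 4: 6 trees catch fire, 7 burn out
  TTF.FT
  TF...F
  F.....
  T.....
  F.....
Step 5: 4 trees catch fire, 6 burn out
  TF...F
  F.....
  ......
  F.....
  ......

TF...F
F.....
......
F.....
......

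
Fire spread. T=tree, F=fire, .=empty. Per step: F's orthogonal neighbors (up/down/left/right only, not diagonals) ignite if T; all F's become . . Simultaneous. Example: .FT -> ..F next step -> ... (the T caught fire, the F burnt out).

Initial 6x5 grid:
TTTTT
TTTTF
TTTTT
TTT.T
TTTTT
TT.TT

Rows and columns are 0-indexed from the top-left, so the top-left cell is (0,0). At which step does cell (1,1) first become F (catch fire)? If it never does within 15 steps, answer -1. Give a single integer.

Step 1: cell (1,1)='T' (+3 fires, +1 burnt)
Step 2: cell (1,1)='T' (+4 fires, +3 burnt)
Step 3: cell (1,1)='F' (+4 fires, +4 burnt)
  -> target ignites at step 3
Step 4: cell (1,1)='.' (+6 fires, +4 burnt)
Step 5: cell (1,1)='.' (+5 fires, +6 burnt)
Step 6: cell (1,1)='.' (+2 fires, +5 burnt)
Step 7: cell (1,1)='.' (+2 fires, +2 burnt)
Step 8: cell (1,1)='.' (+1 fires, +2 burnt)
Step 9: cell (1,1)='.' (+0 fires, +1 burnt)
  fire out at step 9

3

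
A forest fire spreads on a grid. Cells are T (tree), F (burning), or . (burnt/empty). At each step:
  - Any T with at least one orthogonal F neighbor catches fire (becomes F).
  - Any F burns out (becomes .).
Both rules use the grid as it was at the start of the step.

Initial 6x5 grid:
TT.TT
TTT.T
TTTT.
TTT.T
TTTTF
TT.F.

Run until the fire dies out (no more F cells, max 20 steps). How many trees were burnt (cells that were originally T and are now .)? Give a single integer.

Step 1: +2 fires, +2 burnt (F count now 2)
Step 2: +1 fires, +2 burnt (F count now 1)
Step 3: +2 fires, +1 burnt (F count now 2)
Step 4: +4 fires, +2 burnt (F count now 4)
Step 5: +5 fires, +4 burnt (F count now 5)
Step 6: +2 fires, +5 burnt (F count now 2)
Step 7: +2 fires, +2 burnt (F count now 2)
Step 8: +1 fires, +2 burnt (F count now 1)
Step 9: +0 fires, +1 burnt (F count now 0)
Fire out after step 9
Initially T: 22, now '.': 27
Total burnt (originally-T cells now '.'): 19

Answer: 19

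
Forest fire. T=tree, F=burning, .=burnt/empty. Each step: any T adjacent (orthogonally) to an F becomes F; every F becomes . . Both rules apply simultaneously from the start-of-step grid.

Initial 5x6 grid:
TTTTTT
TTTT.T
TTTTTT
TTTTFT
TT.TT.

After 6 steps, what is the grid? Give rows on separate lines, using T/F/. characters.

Step 1: 4 trees catch fire, 1 burn out
  TTTTTT
  TTTT.T
  TTTTFT
  TTTF.F
  TT.TF.
Step 2: 4 trees catch fire, 4 burn out
  TTTTTT
  TTTT.T
  TTTF.F
  TTF...
  TT.F..
Step 3: 4 trees catch fire, 4 burn out
  TTTTTT
  TTTF.F
  TTF...
  TF....
  TT....
Step 4: 6 trees catch fire, 4 burn out
  TTTFTF
  TTF...
  TF....
  F.....
  TF....
Step 5: 5 trees catch fire, 6 burn out
  TTF.F.
  TF....
  F.....
  ......
  F.....
Step 6: 2 trees catch fire, 5 burn out
  TF....
  F.....
  ......
  ......
  ......

TF....
F.....
......
......
......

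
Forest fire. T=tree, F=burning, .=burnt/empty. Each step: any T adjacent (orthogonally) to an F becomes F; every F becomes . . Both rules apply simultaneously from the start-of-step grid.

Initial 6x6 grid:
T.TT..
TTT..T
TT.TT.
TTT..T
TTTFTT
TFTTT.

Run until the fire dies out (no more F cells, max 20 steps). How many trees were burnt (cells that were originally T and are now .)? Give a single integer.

Answer: 21

Derivation:
Step 1: +6 fires, +2 burnt (F count now 6)
Step 2: +5 fires, +6 burnt (F count now 5)
Step 3: +3 fires, +5 burnt (F count now 3)
Step 4: +2 fires, +3 burnt (F count now 2)
Step 5: +2 fires, +2 burnt (F count now 2)
Step 6: +2 fires, +2 burnt (F count now 2)
Step 7: +1 fires, +2 burnt (F count now 1)
Step 8: +0 fires, +1 burnt (F count now 0)
Fire out after step 8
Initially T: 24, now '.': 33
Total burnt (originally-T cells now '.'): 21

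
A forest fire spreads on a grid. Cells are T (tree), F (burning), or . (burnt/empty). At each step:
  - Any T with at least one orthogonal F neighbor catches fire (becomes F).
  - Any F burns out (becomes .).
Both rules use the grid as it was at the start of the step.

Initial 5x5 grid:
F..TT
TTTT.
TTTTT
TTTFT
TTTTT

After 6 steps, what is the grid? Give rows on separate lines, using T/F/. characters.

Step 1: 5 trees catch fire, 2 burn out
  ...TT
  FTTT.
  TTTFT
  TTF.F
  TTTFT
Step 2: 8 trees catch fire, 5 burn out
  ...TT
  .FTF.
  FTF.F
  TF...
  TTF.F
Step 3: 5 trees catch fire, 8 burn out
  ...FT
  ..F..
  .F...
  F....
  TF...
Step 4: 2 trees catch fire, 5 burn out
  ....F
  .....
  .....
  .....
  F....
Step 5: 0 trees catch fire, 2 burn out
  .....
  .....
  .....
  .....
  .....
Step 6: 0 trees catch fire, 0 burn out
  .....
  .....
  .....
  .....
  .....

.....
.....
.....
.....
.....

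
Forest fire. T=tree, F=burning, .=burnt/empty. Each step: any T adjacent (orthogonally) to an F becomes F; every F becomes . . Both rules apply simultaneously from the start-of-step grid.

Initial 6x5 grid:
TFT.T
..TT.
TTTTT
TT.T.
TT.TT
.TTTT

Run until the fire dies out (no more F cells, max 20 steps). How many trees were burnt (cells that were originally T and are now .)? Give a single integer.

Answer: 20

Derivation:
Step 1: +2 fires, +1 burnt (F count now 2)
Step 2: +1 fires, +2 burnt (F count now 1)
Step 3: +2 fires, +1 burnt (F count now 2)
Step 4: +2 fires, +2 burnt (F count now 2)
Step 5: +4 fires, +2 burnt (F count now 4)
Step 6: +3 fires, +4 burnt (F count now 3)
Step 7: +4 fires, +3 burnt (F count now 4)
Step 8: +2 fires, +4 burnt (F count now 2)
Step 9: +0 fires, +2 burnt (F count now 0)
Fire out after step 9
Initially T: 21, now '.': 29
Total burnt (originally-T cells now '.'): 20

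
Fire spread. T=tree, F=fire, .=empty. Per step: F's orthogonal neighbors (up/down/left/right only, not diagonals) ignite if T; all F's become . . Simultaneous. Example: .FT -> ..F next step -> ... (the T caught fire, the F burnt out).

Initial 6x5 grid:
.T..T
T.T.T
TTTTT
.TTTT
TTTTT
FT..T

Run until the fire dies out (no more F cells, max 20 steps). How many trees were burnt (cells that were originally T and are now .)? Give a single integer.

Answer: 20

Derivation:
Step 1: +2 fires, +1 burnt (F count now 2)
Step 2: +1 fires, +2 burnt (F count now 1)
Step 3: +2 fires, +1 burnt (F count now 2)
Step 4: +3 fires, +2 burnt (F count now 3)
Step 5: +4 fires, +3 burnt (F count now 4)
Step 6: +5 fires, +4 burnt (F count now 5)
Step 7: +1 fires, +5 burnt (F count now 1)
Step 8: +1 fires, +1 burnt (F count now 1)
Step 9: +1 fires, +1 burnt (F count now 1)
Step 10: +0 fires, +1 burnt (F count now 0)
Fire out after step 10
Initially T: 21, now '.': 29
Total burnt (originally-T cells now '.'): 20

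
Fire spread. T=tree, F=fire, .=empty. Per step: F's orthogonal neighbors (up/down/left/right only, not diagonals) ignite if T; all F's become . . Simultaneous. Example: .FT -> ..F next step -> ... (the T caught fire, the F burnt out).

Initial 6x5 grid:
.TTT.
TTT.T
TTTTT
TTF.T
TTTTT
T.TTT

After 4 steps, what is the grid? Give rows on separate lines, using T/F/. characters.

Step 1: 3 trees catch fire, 1 burn out
  .TTT.
  TTT.T
  TTFTT
  TF..T
  TTFTT
  T.TTT
Step 2: 7 trees catch fire, 3 burn out
  .TTT.
  TTF.T
  TF.FT
  F...T
  TF.FT
  T.FTT
Step 3: 7 trees catch fire, 7 burn out
  .TFT.
  TF..T
  F...F
  ....T
  F...F
  T..FT
Step 4: 7 trees catch fire, 7 burn out
  .F.F.
  F...F
  .....
  ....F
  .....
  F...F

.F.F.
F...F
.....
....F
.....
F...F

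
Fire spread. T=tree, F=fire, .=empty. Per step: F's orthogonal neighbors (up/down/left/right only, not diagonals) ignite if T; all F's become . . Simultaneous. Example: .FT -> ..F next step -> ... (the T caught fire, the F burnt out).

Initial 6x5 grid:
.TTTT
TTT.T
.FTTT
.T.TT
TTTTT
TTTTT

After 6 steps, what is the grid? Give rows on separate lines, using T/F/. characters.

Step 1: 3 trees catch fire, 1 burn out
  .TTTT
  TFT.T
  ..FTT
  .F.TT
  TTTTT
  TTTTT
Step 2: 5 trees catch fire, 3 burn out
  .FTTT
  F.F.T
  ...FT
  ...TT
  TFTTT
  TTTTT
Step 3: 6 trees catch fire, 5 burn out
  ..FTT
  ....T
  ....F
  ...FT
  F.FTT
  TFTTT
Step 4: 6 trees catch fire, 6 burn out
  ...FT
  ....F
  .....
  ....F
  ...FT
  F.FTT
Step 5: 3 trees catch fire, 6 burn out
  ....F
  .....
  .....
  .....
  ....F
  ...FT
Step 6: 1 trees catch fire, 3 burn out
  .....
  .....
  .....
  .....
  .....
  ....F

.....
.....
.....
.....
.....
....F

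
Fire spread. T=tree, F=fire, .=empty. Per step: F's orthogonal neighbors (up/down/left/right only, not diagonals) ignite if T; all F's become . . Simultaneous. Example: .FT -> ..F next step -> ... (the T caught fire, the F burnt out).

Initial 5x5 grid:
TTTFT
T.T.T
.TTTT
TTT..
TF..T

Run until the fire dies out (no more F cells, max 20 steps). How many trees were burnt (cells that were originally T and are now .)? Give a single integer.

Step 1: +4 fires, +2 burnt (F count now 4)
Step 2: +6 fires, +4 burnt (F count now 6)
Step 3: +3 fires, +6 burnt (F count now 3)
Step 4: +2 fires, +3 burnt (F count now 2)
Step 5: +0 fires, +2 burnt (F count now 0)
Fire out after step 5
Initially T: 16, now '.': 24
Total burnt (originally-T cells now '.'): 15

Answer: 15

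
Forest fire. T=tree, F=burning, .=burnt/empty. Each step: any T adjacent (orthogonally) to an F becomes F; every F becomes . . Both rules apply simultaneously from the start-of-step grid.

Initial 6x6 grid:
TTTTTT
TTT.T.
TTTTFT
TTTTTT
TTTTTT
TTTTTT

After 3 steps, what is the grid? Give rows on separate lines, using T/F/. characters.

Step 1: 4 trees catch fire, 1 burn out
  TTTTTT
  TTT.F.
  TTTF.F
  TTTTFT
  TTTTTT
  TTTTTT
Step 2: 5 trees catch fire, 4 burn out
  TTTTFT
  TTT...
  TTF...
  TTTF.F
  TTTTFT
  TTTTTT
Step 3: 8 trees catch fire, 5 burn out
  TTTF.F
  TTF...
  TF....
  TTF...
  TTTF.F
  TTTTFT

TTTF.F
TTF...
TF....
TTF...
TTTF.F
TTTTFT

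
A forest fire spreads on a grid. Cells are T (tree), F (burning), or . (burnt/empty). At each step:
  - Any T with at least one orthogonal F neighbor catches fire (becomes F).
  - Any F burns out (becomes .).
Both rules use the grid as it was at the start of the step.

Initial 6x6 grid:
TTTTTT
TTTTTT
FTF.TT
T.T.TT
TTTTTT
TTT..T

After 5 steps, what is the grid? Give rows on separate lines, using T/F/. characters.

Step 1: 5 trees catch fire, 2 burn out
  TTTTTT
  FTFTTT
  .F..TT
  F.F.TT
  TTTTTT
  TTT..T
Step 2: 6 trees catch fire, 5 burn out
  FTFTTT
  .F.FTT
  ....TT
  ....TT
  FTFTTT
  TTT..T
Step 3: 7 trees catch fire, 6 burn out
  .F.FTT
  ....FT
  ....TT
  ....TT
  .F.FTT
  FTF..T
Step 4: 5 trees catch fire, 7 burn out
  ....FT
  .....F
  ....FT
  ....TT
  ....FT
  .F...T
Step 5: 4 trees catch fire, 5 burn out
  .....F
  ......
  .....F
  ....FT
  .....F
  .....T

.....F
......
.....F
....FT
.....F
.....T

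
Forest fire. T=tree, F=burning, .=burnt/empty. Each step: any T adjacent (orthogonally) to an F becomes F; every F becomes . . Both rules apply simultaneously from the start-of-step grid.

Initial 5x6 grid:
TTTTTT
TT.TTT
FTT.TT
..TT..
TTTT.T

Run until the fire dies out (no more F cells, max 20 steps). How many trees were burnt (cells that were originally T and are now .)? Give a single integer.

Step 1: +2 fires, +1 burnt (F count now 2)
Step 2: +3 fires, +2 burnt (F count now 3)
Step 3: +2 fires, +3 burnt (F count now 2)
Step 4: +3 fires, +2 burnt (F count now 3)
Step 5: +3 fires, +3 burnt (F count now 3)
Step 6: +3 fires, +3 burnt (F count now 3)
Step 7: +2 fires, +3 burnt (F count now 2)
Step 8: +2 fires, +2 burnt (F count now 2)
Step 9: +1 fires, +2 burnt (F count now 1)
Step 10: +0 fires, +1 burnt (F count now 0)
Fire out after step 10
Initially T: 22, now '.': 29
Total burnt (originally-T cells now '.'): 21

Answer: 21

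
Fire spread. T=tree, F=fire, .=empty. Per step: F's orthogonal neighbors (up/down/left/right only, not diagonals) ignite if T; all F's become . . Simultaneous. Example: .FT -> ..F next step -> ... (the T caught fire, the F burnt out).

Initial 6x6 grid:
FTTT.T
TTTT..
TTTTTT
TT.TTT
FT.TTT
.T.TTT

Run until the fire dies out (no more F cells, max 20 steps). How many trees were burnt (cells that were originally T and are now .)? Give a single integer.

Step 1: +4 fires, +2 burnt (F count now 4)
Step 2: +5 fires, +4 burnt (F count now 5)
Step 3: +3 fires, +5 burnt (F count now 3)
Step 4: +2 fires, +3 burnt (F count now 2)
Step 5: +1 fires, +2 burnt (F count now 1)
Step 6: +2 fires, +1 burnt (F count now 2)
Step 7: +3 fires, +2 burnt (F count now 3)
Step 8: +3 fires, +3 burnt (F count now 3)
Step 9: +2 fires, +3 burnt (F count now 2)
Step 10: +1 fires, +2 burnt (F count now 1)
Step 11: +0 fires, +1 burnt (F count now 0)
Fire out after step 11
Initially T: 27, now '.': 35
Total burnt (originally-T cells now '.'): 26

Answer: 26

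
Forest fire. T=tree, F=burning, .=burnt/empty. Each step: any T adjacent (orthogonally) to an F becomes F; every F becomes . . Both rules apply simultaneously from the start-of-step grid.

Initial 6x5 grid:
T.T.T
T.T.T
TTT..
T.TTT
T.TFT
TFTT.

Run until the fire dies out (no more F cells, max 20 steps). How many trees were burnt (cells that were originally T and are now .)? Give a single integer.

Answer: 17

Derivation:
Step 1: +6 fires, +2 burnt (F count now 6)
Step 2: +3 fires, +6 burnt (F count now 3)
Step 3: +2 fires, +3 burnt (F count now 2)
Step 4: +3 fires, +2 burnt (F count now 3)
Step 5: +2 fires, +3 burnt (F count now 2)
Step 6: +1 fires, +2 burnt (F count now 1)
Step 7: +0 fires, +1 burnt (F count now 0)
Fire out after step 7
Initially T: 19, now '.': 28
Total burnt (originally-T cells now '.'): 17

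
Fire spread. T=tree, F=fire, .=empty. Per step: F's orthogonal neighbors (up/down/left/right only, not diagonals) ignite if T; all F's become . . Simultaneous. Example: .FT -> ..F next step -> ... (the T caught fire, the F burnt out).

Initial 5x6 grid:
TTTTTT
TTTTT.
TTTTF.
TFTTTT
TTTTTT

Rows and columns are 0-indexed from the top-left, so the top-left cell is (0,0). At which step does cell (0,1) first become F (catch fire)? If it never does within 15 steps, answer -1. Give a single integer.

Step 1: cell (0,1)='T' (+7 fires, +2 burnt)
Step 2: cell (0,1)='T' (+10 fires, +7 burnt)
Step 3: cell (0,1)='F' (+7 fires, +10 burnt)
  -> target ignites at step 3
Step 4: cell (0,1)='.' (+2 fires, +7 burnt)
Step 5: cell (0,1)='.' (+0 fires, +2 burnt)
  fire out at step 5

3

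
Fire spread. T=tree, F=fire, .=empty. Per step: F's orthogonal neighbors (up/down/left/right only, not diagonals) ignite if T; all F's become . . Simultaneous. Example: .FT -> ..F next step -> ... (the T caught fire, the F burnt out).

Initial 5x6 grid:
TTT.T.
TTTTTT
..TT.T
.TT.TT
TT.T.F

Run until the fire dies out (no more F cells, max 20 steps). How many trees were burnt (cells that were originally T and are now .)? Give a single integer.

Step 1: +1 fires, +1 burnt (F count now 1)
Step 2: +2 fires, +1 burnt (F count now 2)
Step 3: +1 fires, +2 burnt (F count now 1)
Step 4: +1 fires, +1 burnt (F count now 1)
Step 5: +2 fires, +1 burnt (F count now 2)
Step 6: +2 fires, +2 burnt (F count now 2)
Step 7: +3 fires, +2 burnt (F count now 3)
Step 8: +3 fires, +3 burnt (F count now 3)
Step 9: +2 fires, +3 burnt (F count now 2)
Step 10: +1 fires, +2 burnt (F count now 1)
Step 11: +1 fires, +1 burnt (F count now 1)
Step 12: +0 fires, +1 burnt (F count now 0)
Fire out after step 12
Initially T: 20, now '.': 29
Total burnt (originally-T cells now '.'): 19

Answer: 19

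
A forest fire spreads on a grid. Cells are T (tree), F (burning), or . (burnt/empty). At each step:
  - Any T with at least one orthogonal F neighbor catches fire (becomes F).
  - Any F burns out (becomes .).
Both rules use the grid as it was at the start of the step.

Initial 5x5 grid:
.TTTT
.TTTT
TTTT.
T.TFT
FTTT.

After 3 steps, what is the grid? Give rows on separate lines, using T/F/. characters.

Step 1: 6 trees catch fire, 2 burn out
  .TTTT
  .TTTT
  TTTF.
  F.F.F
  .FTF.
Step 2: 4 trees catch fire, 6 burn out
  .TTTT
  .TTFT
  FTF..
  .....
  ..F..
Step 3: 4 trees catch fire, 4 burn out
  .TTFT
  .TF.F
  .F...
  .....
  .....

.TTFT
.TF.F
.F...
.....
.....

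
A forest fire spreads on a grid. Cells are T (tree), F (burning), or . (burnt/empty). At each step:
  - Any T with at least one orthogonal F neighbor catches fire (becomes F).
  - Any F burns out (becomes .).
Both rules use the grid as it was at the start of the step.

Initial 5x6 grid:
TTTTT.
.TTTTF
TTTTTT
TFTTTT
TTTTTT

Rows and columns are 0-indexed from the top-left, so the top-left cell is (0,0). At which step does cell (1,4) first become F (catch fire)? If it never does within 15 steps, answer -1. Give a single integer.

Step 1: cell (1,4)='F' (+6 fires, +2 burnt)
  -> target ignites at step 1
Step 2: cell (1,4)='.' (+10 fires, +6 burnt)
Step 3: cell (1,4)='.' (+7 fires, +10 burnt)
Step 4: cell (1,4)='.' (+3 fires, +7 burnt)
Step 5: cell (1,4)='.' (+0 fires, +3 burnt)
  fire out at step 5

1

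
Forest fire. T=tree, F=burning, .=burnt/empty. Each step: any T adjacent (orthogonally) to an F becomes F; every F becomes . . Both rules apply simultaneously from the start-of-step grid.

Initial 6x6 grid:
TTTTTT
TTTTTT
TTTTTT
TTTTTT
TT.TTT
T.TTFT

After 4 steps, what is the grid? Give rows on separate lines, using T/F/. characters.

Step 1: 3 trees catch fire, 1 burn out
  TTTTTT
  TTTTTT
  TTTTTT
  TTTTTT
  TT.TFT
  T.TF.F
Step 2: 4 trees catch fire, 3 burn out
  TTTTTT
  TTTTTT
  TTTTTT
  TTTTFT
  TT.F.F
  T.F...
Step 3: 3 trees catch fire, 4 burn out
  TTTTTT
  TTTTTT
  TTTTFT
  TTTF.F
  TT....
  T.....
Step 4: 4 trees catch fire, 3 burn out
  TTTTTT
  TTTTFT
  TTTF.F
  TTF...
  TT....
  T.....

TTTTTT
TTTTFT
TTTF.F
TTF...
TT....
T.....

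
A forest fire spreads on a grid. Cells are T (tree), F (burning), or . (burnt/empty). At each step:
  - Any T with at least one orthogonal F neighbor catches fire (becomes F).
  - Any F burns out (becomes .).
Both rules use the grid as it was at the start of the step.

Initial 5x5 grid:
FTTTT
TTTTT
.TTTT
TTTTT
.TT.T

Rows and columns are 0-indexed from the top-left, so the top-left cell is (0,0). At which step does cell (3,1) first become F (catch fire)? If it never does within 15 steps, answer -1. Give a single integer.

Step 1: cell (3,1)='T' (+2 fires, +1 burnt)
Step 2: cell (3,1)='T' (+2 fires, +2 burnt)
Step 3: cell (3,1)='T' (+3 fires, +2 burnt)
Step 4: cell (3,1)='F' (+4 fires, +3 burnt)
  -> target ignites at step 4
Step 5: cell (3,1)='.' (+5 fires, +4 burnt)
Step 6: cell (3,1)='.' (+3 fires, +5 burnt)
Step 7: cell (3,1)='.' (+1 fires, +3 burnt)
Step 8: cell (3,1)='.' (+1 fires, +1 burnt)
Step 9: cell (3,1)='.' (+0 fires, +1 burnt)
  fire out at step 9

4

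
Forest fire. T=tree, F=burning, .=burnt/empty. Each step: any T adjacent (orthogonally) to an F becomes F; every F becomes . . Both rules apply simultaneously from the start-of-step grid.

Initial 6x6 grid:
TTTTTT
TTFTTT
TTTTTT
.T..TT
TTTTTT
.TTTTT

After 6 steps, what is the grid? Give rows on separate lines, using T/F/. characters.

Step 1: 4 trees catch fire, 1 burn out
  TTFTTT
  TF.FTT
  TTFTTT
  .T..TT
  TTTTTT
  .TTTTT
Step 2: 6 trees catch fire, 4 burn out
  TF.FTT
  F...FT
  TF.FTT
  .T..TT
  TTTTTT
  .TTTTT
Step 3: 6 trees catch fire, 6 burn out
  F...FT
  .....F
  F...FT
  .F..TT
  TTTTTT
  .TTTTT
Step 4: 4 trees catch fire, 6 burn out
  .....F
  ......
  .....F
  ....FT
  TFTTTT
  .TTTTT
Step 5: 5 trees catch fire, 4 burn out
  ......
  ......
  ......
  .....F
  F.FTFT
  .FTTTT
Step 6: 4 trees catch fire, 5 burn out
  ......
  ......
  ......
  ......
  ...F.F
  ..FTFT

......
......
......
......
...F.F
..FTFT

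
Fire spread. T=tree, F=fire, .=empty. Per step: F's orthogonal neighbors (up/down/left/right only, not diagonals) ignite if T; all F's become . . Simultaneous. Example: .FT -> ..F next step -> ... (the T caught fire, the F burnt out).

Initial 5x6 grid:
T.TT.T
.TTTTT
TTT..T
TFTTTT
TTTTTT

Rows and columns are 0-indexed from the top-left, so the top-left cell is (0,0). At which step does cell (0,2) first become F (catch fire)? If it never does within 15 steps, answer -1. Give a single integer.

Step 1: cell (0,2)='T' (+4 fires, +1 burnt)
Step 2: cell (0,2)='T' (+6 fires, +4 burnt)
Step 3: cell (0,2)='T' (+3 fires, +6 burnt)
Step 4: cell (0,2)='F' (+4 fires, +3 burnt)
  -> target ignites at step 4
Step 5: cell (0,2)='.' (+4 fires, +4 burnt)
Step 6: cell (0,2)='.' (+1 fires, +4 burnt)
Step 7: cell (0,2)='.' (+1 fires, +1 burnt)
Step 8: cell (0,2)='.' (+0 fires, +1 burnt)
  fire out at step 8

4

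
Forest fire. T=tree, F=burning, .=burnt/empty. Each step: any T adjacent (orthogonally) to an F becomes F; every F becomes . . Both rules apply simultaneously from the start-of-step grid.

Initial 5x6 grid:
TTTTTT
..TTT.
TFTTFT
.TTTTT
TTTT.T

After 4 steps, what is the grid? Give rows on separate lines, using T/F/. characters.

Step 1: 7 trees catch fire, 2 burn out
  TTTTTT
  ..TTF.
  F.FF.F
  .FTTFT
  TTTT.T
Step 2: 7 trees catch fire, 7 burn out
  TTTTFT
  ..FF..
  ......
  ..FF.F
  TFTT.T
Step 3: 7 trees catch fire, 7 burn out
  TTFF.F
  ......
  ......
  ......
  F.FF.F
Step 4: 1 trees catch fire, 7 burn out
  TF....
  ......
  ......
  ......
  ......

TF....
......
......
......
......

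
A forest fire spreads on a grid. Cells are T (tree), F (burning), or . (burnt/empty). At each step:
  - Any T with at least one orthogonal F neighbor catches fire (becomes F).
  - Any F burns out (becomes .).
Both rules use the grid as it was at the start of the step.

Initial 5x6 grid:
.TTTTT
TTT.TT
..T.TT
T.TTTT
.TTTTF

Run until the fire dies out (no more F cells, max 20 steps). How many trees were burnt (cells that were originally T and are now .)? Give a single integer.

Step 1: +2 fires, +1 burnt (F count now 2)
Step 2: +3 fires, +2 burnt (F count now 3)
Step 3: +4 fires, +3 burnt (F count now 4)
Step 4: +4 fires, +4 burnt (F count now 4)
Step 5: +2 fires, +4 burnt (F count now 2)
Step 6: +2 fires, +2 burnt (F count now 2)
Step 7: +2 fires, +2 burnt (F count now 2)
Step 8: +2 fires, +2 burnt (F count now 2)
Step 9: +0 fires, +2 burnt (F count now 0)
Fire out after step 9
Initially T: 22, now '.': 29
Total burnt (originally-T cells now '.'): 21

Answer: 21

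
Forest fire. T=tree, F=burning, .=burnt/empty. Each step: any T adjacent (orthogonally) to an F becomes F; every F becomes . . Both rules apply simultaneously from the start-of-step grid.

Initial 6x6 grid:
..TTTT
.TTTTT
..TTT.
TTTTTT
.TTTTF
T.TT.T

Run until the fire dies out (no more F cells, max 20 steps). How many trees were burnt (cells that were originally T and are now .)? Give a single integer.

Step 1: +3 fires, +1 burnt (F count now 3)
Step 2: +2 fires, +3 burnt (F count now 2)
Step 3: +4 fires, +2 burnt (F count now 4)
Step 4: +5 fires, +4 burnt (F count now 5)
Step 5: +5 fires, +5 burnt (F count now 5)
Step 6: +4 fires, +5 burnt (F count now 4)
Step 7: +2 fires, +4 burnt (F count now 2)
Step 8: +0 fires, +2 burnt (F count now 0)
Fire out after step 8
Initially T: 26, now '.': 35
Total burnt (originally-T cells now '.'): 25

Answer: 25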